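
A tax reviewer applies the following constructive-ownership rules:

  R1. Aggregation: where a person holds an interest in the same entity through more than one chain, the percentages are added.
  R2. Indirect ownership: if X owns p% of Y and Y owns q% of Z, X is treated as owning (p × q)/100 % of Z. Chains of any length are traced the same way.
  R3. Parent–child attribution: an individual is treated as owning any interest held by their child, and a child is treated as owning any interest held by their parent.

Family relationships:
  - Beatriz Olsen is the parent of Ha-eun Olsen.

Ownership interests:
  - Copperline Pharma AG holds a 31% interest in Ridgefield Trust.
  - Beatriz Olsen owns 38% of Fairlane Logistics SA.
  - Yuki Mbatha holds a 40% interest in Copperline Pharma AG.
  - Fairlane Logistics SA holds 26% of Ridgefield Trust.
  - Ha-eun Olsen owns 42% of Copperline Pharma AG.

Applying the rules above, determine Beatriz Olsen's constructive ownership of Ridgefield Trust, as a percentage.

By parent–child attribution (R3), Beatriz Olsen is treated as owning Ha-eun Olsen's 42% interest in Copperline Pharma AG.
Chain via Fairlane Logistics SA (R2): 38% × 26% = 9.88% of Ridgefield Trust.
Chain via Copperline Pharma AG (R2): 42% × 31% = 13.02% of Ridgefield Trust.
Aggregating (R1): 9.88% + 13.02% = 22.9%.

22.9%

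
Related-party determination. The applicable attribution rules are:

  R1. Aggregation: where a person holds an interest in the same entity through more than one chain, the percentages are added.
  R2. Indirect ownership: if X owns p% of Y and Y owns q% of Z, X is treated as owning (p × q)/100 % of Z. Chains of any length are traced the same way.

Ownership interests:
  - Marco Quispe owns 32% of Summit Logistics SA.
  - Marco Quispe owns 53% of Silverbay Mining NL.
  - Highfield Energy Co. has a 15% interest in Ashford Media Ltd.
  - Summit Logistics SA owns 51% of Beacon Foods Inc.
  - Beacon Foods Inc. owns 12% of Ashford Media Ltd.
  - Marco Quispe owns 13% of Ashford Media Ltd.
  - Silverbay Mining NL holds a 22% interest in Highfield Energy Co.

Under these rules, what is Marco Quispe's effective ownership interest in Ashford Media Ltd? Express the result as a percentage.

16.7074%

Chain via Summit Logistics SA → Beacon Foods Inc. (R2): 32% × 51% × 12% = 1.9584% of Ashford Media Ltd.
Chain via Silverbay Mining NL → Highfield Energy Co. (R2): 53% × 22% × 15% = 1.749% of Ashford Media Ltd.
Direct interest in Ashford Media Ltd: 13%.
Aggregating (R1): 1.9584% + 1.749% + 13% = 16.7074%.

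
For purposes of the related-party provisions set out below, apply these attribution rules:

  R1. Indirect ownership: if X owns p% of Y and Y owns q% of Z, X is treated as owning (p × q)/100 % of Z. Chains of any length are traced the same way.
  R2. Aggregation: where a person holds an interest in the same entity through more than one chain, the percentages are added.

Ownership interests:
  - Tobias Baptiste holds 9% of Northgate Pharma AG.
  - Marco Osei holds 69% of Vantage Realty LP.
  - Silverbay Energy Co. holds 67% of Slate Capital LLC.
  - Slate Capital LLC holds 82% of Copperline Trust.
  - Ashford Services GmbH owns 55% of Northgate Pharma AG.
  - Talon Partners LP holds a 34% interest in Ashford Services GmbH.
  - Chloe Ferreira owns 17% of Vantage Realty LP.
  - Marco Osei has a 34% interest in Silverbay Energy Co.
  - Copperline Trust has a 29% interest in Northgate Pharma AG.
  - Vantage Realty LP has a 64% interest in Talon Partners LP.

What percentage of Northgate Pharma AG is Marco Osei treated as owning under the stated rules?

Chain via Silverbay Energy Co. → Slate Capital LLC → Copperline Trust (R1): 34% × 67% × 82% × 29% = 5.417084% of Northgate Pharma AG.
Chain via Vantage Realty LP → Talon Partners LP → Ashford Services GmbH (R1): 69% × 64% × 34% × 55% = 8.25792% of Northgate Pharma AG.
Aggregating (R2): 5.417084% + 8.25792% = 13.675004%.

13.675004%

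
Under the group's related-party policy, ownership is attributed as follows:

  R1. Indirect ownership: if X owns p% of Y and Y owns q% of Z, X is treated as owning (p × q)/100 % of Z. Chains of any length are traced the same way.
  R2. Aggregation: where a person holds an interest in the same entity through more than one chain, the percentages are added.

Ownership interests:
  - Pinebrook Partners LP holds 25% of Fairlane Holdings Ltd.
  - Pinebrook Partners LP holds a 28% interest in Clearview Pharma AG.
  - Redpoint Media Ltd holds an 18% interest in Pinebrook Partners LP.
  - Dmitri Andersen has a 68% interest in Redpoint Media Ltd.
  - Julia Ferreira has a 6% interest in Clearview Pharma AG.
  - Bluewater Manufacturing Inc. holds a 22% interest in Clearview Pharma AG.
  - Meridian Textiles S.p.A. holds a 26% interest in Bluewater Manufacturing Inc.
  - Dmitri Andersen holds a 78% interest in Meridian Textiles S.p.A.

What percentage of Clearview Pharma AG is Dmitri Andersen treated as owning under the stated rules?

7.8888%

Chain via Redpoint Media Ltd → Pinebrook Partners LP (R1): 68% × 18% × 28% = 3.4272% of Clearview Pharma AG.
Chain via Meridian Textiles S.p.A. → Bluewater Manufacturing Inc. (R1): 78% × 26% × 22% = 4.4616% of Clearview Pharma AG.
Aggregating (R2): 3.4272% + 4.4616% = 7.8888%.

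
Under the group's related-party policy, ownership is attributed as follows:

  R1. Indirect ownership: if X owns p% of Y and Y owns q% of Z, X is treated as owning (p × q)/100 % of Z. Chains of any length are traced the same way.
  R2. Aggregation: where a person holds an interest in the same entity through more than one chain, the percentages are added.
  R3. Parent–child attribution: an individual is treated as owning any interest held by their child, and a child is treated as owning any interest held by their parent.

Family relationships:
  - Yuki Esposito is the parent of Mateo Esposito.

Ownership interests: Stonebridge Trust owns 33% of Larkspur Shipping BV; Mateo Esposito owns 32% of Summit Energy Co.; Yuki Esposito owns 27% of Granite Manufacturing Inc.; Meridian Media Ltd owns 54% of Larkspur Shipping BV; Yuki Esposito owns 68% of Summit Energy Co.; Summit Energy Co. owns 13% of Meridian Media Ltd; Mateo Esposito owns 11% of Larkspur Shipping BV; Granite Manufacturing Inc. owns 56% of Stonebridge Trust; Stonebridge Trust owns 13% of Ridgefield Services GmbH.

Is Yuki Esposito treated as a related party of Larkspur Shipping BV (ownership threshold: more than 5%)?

By parent–child attribution (R3), Yuki Esposito is treated as also owning Mateo Esposito's interest in Summit Energy Co, giving 68% + 32% = 100%.
By parent–child attribution (R3), Yuki Esposito is treated as owning Mateo Esposito's 11% interest in Larkspur Shipping BV.
Chain via Summit Energy Co. → Meridian Media Ltd (R1): 100% × 13% × 54% = 7.02% of Larkspur Shipping BV.
Chain via Granite Manufacturing Inc. → Stonebridge Trust (R1): 27% × 56% × 33% = 4.9896% of Larkspur Shipping BV.
Direct interest in Larkspur Shipping BV: 11%.
Aggregating (R2): 7.02% + 4.9896% + 11% = 23.0096%.
23.0096% exceeds the 5% threshold, so Yuki is a related party to Larkspur Shipping BV.

Yes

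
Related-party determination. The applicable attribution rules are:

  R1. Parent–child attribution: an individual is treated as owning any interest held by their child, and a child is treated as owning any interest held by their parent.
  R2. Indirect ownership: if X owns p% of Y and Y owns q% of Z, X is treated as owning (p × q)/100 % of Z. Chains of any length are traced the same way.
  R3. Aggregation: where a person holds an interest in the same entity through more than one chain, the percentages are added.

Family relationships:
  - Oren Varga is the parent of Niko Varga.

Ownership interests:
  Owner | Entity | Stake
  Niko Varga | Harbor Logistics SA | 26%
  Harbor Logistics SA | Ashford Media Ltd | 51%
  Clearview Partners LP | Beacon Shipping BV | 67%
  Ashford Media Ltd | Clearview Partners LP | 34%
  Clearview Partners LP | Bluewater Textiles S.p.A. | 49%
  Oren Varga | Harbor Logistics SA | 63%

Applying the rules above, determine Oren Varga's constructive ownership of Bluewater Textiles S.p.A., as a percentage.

By parent–child attribution (R1), Oren Varga is treated as also owning Niko Varga's interest in Harbor Logistics SA, giving 63% + 26% = 89%.
Chain via Harbor Logistics SA → Ashford Media Ltd → Clearview Partners LP (R2): 89% × 51% × 34% × 49% = 7.561974% of Bluewater Textiles S.p.A.

7.561974%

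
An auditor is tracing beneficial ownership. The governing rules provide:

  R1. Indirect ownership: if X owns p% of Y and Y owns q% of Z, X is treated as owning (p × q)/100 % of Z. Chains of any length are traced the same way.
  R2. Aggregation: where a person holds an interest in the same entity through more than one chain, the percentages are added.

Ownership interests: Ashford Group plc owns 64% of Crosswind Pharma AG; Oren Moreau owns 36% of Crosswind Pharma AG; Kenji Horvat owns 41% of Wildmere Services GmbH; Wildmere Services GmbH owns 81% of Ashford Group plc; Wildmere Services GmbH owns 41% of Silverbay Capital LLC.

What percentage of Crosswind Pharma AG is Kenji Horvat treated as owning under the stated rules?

Chain via Wildmere Services GmbH → Ashford Group plc (R1): 41% × 81% × 64% = 21.2544% of Crosswind Pharma AG.

21.2544%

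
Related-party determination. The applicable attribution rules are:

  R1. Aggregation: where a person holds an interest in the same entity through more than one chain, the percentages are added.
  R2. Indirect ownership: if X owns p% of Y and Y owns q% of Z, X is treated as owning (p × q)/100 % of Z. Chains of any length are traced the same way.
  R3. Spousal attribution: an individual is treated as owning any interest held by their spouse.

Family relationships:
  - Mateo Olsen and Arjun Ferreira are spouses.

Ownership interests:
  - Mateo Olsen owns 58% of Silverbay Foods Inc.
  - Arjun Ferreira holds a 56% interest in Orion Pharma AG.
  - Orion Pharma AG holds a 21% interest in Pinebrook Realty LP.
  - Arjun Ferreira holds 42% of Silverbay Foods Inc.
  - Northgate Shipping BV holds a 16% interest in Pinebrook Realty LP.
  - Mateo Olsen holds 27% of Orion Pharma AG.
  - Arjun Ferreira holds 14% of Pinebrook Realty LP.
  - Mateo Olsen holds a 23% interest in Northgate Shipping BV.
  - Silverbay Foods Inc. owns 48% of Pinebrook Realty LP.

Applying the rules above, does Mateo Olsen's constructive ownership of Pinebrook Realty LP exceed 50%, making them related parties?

Yes

By spousal attribution (R3), Mateo Olsen is treated as also owning Arjun Ferreira's interest in Orion Pharma AG, giving 27% + 56% = 83%.
By spousal attribution (R3), Mateo Olsen is treated as also owning Arjun Ferreira's interest in Silverbay Foods Inc, giving 58% + 42% = 100%.
By spousal attribution (R3), Mateo Olsen is treated as owning Arjun Ferreira's 14% interest in Pinebrook Realty LP.
Chain via Orion Pharma AG (R2): 83% × 21% = 17.43% of Pinebrook Realty LP.
Chain via Northgate Shipping BV (R2): 23% × 16% = 3.68% of Pinebrook Realty LP.
Chain via Silverbay Foods Inc. (R2): 100% × 48% = 48% of Pinebrook Realty LP.
Direct interest in Pinebrook Realty LP: 14%.
Aggregating (R1): 17.43% + 3.68% + 48% + 14% = 83.11%.
83.11% exceeds the 50% threshold, so Mateo is a related party to Pinebrook Realty LP.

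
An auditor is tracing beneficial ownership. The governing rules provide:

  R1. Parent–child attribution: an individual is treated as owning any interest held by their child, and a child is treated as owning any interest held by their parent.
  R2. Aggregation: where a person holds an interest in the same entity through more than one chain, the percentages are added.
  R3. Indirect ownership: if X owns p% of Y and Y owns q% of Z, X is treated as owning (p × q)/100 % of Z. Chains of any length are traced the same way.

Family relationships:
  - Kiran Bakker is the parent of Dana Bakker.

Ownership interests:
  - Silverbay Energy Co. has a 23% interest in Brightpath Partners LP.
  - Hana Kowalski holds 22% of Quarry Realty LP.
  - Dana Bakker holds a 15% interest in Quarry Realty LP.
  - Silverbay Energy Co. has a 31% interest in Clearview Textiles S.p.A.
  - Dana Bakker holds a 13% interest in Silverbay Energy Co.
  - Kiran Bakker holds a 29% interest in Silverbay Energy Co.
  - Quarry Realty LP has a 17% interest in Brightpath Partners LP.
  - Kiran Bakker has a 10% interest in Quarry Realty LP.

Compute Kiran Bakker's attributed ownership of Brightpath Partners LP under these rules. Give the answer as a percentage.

By parent–child attribution (R1), Kiran Bakker is treated as also owning Dana Bakker's interest in Quarry Realty LP, giving 10% + 15% = 25%.
By parent–child attribution (R1), Kiran Bakker is treated as also owning Dana Bakker's interest in Silverbay Energy Co, giving 29% + 13% = 42%.
Chain via Quarry Realty LP (R3): 25% × 17% = 4.25% of Brightpath Partners LP.
Chain via Silverbay Energy Co. (R3): 42% × 23% = 9.66% of Brightpath Partners LP.
Aggregating (R2): 4.25% + 9.66% = 13.91%.

13.91%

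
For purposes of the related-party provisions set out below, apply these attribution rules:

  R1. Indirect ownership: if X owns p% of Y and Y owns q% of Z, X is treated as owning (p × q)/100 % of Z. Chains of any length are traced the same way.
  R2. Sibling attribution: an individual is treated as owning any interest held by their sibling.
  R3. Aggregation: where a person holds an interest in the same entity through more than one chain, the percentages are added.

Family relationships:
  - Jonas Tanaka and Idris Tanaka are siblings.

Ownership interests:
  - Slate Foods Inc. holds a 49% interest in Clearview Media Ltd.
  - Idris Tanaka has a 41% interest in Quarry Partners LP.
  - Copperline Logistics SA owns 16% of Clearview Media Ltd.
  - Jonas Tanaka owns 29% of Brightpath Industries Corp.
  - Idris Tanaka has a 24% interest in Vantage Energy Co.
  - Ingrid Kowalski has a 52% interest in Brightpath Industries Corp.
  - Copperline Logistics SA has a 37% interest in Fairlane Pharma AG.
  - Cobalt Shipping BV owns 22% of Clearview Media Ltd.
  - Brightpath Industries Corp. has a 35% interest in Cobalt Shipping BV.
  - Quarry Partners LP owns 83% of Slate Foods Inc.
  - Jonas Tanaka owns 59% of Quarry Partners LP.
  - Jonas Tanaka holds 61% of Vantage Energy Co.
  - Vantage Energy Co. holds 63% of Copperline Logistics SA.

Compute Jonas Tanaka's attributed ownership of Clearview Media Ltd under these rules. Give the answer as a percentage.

By sibling attribution (R2), Jonas Tanaka is treated as also owning Idris Tanaka's interest in Vantage Energy Co, giving 61% + 24% = 85%.
By sibling attribution (R2), Jonas Tanaka is treated as also owning Idris Tanaka's interest in Quarry Partners LP, giving 59% + 41% = 100%.
Chain via Vantage Energy Co. → Copperline Logistics SA (R1): 85% × 63% × 16% = 8.568% of Clearview Media Ltd.
Chain via Brightpath Industries Corp. → Cobalt Shipping BV (R1): 29% × 35% × 22% = 2.233% of Clearview Media Ltd.
Chain via Quarry Partners LP → Slate Foods Inc. (R1): 100% × 83% × 49% = 40.67% of Clearview Media Ltd.
Aggregating (R3): 8.568% + 2.233% + 40.67% = 51.471%.

51.471%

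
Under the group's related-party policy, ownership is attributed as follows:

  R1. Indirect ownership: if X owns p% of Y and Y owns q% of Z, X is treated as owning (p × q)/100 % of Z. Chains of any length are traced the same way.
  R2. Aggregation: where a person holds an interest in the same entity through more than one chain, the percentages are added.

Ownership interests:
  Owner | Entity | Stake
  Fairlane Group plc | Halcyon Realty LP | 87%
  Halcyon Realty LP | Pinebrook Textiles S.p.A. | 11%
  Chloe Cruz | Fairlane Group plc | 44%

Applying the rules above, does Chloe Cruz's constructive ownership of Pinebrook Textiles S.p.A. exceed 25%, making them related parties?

No

Chain via Fairlane Group plc → Halcyon Realty LP (R1): 44% × 87% × 11% = 4.2108% of Pinebrook Textiles S.p.A.
4.2108% does not exceed the 25% threshold, so Chloe is not a related party to Pinebrook Textiles S.p.A.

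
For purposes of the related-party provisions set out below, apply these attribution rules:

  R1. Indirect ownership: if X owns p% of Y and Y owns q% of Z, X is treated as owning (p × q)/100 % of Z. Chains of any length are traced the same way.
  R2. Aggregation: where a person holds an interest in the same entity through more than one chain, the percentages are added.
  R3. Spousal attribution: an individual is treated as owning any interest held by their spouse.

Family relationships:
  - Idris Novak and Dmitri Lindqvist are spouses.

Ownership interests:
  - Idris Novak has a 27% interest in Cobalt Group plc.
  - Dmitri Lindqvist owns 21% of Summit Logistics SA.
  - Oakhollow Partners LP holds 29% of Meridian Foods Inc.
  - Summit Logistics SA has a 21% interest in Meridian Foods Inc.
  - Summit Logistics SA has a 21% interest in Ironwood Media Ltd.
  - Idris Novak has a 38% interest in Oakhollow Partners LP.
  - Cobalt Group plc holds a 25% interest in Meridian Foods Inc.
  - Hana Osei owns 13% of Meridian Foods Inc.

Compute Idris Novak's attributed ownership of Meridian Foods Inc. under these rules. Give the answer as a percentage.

22.18%

By spousal attribution (R3), Idris Novak is treated as owning Dmitri Lindqvist's 21% interest in Summit Logistics SA.
Chain via Oakhollow Partners LP (R1): 38% × 29% = 11.02% of Meridian Foods Inc.
Chain via Cobalt Group plc (R1): 27% × 25% = 6.75% of Meridian Foods Inc.
Chain via Summit Logistics SA (R1): 21% × 21% = 4.41% of Meridian Foods Inc.
Aggregating (R2): 11.02% + 6.75% + 4.41% = 22.18%.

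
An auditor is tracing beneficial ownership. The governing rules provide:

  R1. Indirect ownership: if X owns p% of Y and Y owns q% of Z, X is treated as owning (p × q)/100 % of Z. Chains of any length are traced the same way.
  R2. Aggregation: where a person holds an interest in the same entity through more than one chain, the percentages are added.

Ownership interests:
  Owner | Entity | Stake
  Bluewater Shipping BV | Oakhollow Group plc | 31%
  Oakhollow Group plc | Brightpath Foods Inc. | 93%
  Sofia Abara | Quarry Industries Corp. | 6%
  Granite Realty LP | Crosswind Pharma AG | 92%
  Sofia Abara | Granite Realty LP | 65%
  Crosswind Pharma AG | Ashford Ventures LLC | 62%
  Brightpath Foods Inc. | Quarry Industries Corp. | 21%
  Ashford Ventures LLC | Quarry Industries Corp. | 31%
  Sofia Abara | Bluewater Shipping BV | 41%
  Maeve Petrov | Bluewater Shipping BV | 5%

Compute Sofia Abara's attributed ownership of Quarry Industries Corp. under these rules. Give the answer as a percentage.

19.975823%

Chain via Granite Realty LP → Crosswind Pharma AG → Ashford Ventures LLC (R1): 65% × 92% × 62% × 31% = 11.49356% of Quarry Industries Corp.
Chain via Bluewater Shipping BV → Oakhollow Group plc → Brightpath Foods Inc. (R1): 41% × 31% × 93% × 21% = 2.482263% of Quarry Industries Corp.
Direct interest in Quarry Industries Corp: 6%.
Aggregating (R2): 11.49356% + 2.482263% + 6% = 19.975823%.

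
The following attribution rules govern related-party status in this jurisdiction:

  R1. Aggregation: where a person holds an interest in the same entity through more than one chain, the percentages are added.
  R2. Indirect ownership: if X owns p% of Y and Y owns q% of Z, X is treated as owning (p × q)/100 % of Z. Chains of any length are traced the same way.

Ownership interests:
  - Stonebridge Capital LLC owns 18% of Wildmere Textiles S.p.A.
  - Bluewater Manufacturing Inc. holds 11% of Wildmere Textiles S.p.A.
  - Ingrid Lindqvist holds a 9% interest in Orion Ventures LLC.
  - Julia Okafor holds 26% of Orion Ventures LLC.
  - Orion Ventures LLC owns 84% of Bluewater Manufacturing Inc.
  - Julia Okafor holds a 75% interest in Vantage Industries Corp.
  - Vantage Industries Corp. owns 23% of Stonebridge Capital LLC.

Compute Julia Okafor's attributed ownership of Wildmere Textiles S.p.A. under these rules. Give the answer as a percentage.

Chain via Orion Ventures LLC → Bluewater Manufacturing Inc. (R2): 26% × 84% × 11% = 2.4024% of Wildmere Textiles S.p.A.
Chain via Vantage Industries Corp. → Stonebridge Capital LLC (R2): 75% × 23% × 18% = 3.105% of Wildmere Textiles S.p.A.
Aggregating (R1): 2.4024% + 3.105% = 5.5074%.

5.5074%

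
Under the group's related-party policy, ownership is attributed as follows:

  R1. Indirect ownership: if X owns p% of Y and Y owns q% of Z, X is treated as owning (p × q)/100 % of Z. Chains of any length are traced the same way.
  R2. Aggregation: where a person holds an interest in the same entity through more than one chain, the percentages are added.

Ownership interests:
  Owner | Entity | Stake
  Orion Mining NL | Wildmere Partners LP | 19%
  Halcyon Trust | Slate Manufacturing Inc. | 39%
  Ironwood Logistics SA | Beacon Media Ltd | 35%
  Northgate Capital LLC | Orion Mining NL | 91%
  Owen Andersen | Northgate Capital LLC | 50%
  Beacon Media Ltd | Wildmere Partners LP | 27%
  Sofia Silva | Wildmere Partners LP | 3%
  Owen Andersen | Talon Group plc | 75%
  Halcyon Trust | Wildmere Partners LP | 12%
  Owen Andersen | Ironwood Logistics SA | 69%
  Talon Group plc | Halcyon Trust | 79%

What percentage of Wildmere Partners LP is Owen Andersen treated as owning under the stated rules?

Chain via Talon Group plc → Halcyon Trust (R1): 75% × 79% × 12% = 7.11% of Wildmere Partners LP.
Chain via Northgate Capital LLC → Orion Mining NL (R1): 50% × 91% × 19% = 8.645% of Wildmere Partners LP.
Chain via Ironwood Logistics SA → Beacon Media Ltd (R1): 69% × 35% × 27% = 6.5205% of Wildmere Partners LP.
Aggregating (R2): 7.11% + 8.645% + 6.5205% = 22.2755%.

22.2755%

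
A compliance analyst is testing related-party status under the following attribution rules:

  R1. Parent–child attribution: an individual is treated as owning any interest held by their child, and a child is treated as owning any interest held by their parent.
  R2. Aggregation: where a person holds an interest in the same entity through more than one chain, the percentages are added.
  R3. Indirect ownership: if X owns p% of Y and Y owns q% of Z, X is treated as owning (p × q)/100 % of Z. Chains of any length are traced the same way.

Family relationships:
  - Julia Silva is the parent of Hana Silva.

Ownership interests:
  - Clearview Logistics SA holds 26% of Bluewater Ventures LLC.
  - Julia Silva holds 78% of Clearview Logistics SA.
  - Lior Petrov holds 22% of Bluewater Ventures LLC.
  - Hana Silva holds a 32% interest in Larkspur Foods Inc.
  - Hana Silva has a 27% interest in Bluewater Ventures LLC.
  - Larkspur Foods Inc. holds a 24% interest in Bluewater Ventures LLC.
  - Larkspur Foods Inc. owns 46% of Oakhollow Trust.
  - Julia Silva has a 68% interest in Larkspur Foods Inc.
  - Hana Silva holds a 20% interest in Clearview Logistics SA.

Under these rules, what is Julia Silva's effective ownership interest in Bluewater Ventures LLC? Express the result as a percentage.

By parent–child attribution (R1), Julia Silva is treated as also owning Hana Silva's interest in Larkspur Foods Inc, giving 68% + 32% = 100%.
By parent–child attribution (R1), Julia Silva is treated as also owning Hana Silva's interest in Clearview Logistics SA, giving 78% + 20% = 98%.
By parent–child attribution (R1), Julia Silva is treated as owning Hana Silva's 27% interest in Bluewater Ventures LLC.
Chain via Larkspur Foods Inc. (R3): 100% × 24% = 24% of Bluewater Ventures LLC.
Chain via Clearview Logistics SA (R3): 98% × 26% = 25.48% of Bluewater Ventures LLC.
Direct interest in Bluewater Ventures LLC: 27%.
Aggregating (R2): 24% + 25.48% + 27% = 76.48%.

76.48%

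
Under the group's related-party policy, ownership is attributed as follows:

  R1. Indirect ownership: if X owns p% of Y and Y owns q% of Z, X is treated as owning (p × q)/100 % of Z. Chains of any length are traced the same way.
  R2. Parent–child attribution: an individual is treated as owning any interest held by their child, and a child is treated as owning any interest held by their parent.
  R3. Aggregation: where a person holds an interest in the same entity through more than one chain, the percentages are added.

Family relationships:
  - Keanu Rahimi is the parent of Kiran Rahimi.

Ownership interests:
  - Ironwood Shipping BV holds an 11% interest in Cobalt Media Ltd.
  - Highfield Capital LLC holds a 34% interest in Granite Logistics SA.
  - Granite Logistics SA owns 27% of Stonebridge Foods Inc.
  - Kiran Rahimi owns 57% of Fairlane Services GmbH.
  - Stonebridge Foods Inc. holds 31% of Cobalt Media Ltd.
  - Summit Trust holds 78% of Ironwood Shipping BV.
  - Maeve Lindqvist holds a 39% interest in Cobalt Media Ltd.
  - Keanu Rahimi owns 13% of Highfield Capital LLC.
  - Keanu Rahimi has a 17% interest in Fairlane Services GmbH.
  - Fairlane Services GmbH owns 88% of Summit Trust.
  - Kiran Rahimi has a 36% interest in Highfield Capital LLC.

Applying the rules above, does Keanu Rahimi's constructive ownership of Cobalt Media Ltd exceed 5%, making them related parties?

Yes

By parent–child attribution (R2), Keanu Rahimi is treated as also owning Kiran Rahimi's interest in Fairlane Services GmbH, giving 17% + 57% = 74%.
By parent–child attribution (R2), Keanu Rahimi is treated as also owning Kiran Rahimi's interest in Highfield Capital LLC, giving 13% + 36% = 49%.
Chain via Fairlane Services GmbH → Summit Trust → Ironwood Shipping BV (R1): 74% × 88% × 78% × 11% = 5.587296% of Cobalt Media Ltd.
Chain via Highfield Capital LLC → Granite Logistics SA → Stonebridge Foods Inc. (R1): 49% × 34% × 27% × 31% = 1.394442% of Cobalt Media Ltd.
Aggregating (R3): 5.587296% + 1.394442% = 6.981738%.
6.981738% exceeds the 5% threshold, so Keanu is a related party to Cobalt Media Ltd.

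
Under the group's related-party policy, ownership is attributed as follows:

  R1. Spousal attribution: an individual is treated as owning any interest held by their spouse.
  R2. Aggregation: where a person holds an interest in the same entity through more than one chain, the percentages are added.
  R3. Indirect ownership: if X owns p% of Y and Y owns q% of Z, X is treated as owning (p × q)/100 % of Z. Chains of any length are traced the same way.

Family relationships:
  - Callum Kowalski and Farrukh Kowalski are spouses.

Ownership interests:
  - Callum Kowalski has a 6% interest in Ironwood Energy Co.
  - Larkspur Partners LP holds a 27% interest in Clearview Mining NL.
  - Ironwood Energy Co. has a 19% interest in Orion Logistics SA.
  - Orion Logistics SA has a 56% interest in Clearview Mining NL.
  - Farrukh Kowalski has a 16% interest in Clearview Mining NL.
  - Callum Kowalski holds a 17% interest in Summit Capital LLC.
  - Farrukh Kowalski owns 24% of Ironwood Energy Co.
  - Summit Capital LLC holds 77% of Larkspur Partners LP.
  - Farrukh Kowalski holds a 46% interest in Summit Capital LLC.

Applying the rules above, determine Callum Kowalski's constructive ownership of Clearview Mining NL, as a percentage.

32.2897%

By spousal attribution (R1), Callum Kowalski is treated as also owning Farrukh Kowalski's interest in Summit Capital LLC, giving 17% + 46% = 63%.
By spousal attribution (R1), Callum Kowalski is treated as also owning Farrukh Kowalski's interest in Ironwood Energy Co, giving 6% + 24% = 30%.
By spousal attribution (R1), Callum Kowalski is treated as owning Farrukh Kowalski's 16% interest in Clearview Mining NL.
Chain via Summit Capital LLC → Larkspur Partners LP (R3): 63% × 77% × 27% = 13.0977% of Clearview Mining NL.
Chain via Ironwood Energy Co. → Orion Logistics SA (R3): 30% × 19% × 56% = 3.192% of Clearview Mining NL.
Direct interest in Clearview Mining NL: 16%.
Aggregating (R2): 13.0977% + 3.192% + 16% = 32.2897%.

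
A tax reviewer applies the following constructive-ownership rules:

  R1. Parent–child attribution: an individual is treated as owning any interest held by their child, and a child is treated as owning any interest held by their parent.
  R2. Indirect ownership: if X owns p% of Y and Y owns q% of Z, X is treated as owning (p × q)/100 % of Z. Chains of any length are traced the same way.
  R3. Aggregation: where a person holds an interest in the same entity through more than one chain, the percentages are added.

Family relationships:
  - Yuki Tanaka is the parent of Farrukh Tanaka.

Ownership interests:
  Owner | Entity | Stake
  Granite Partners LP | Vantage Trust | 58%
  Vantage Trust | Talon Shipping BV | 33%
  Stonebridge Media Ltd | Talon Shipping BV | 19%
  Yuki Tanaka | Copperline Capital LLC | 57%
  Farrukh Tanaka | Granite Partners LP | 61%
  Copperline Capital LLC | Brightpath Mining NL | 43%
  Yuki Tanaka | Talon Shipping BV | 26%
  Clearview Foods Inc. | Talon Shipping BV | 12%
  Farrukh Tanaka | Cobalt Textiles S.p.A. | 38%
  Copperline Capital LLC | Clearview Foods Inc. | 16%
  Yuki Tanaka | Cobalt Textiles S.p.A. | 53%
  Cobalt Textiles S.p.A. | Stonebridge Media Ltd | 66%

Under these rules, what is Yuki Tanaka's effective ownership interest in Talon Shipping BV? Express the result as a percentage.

50.1812%

By parent–child attribution (R1), Yuki Tanaka is treated as also owning Farrukh Tanaka's interest in Cobalt Textiles S.p.A, giving 53% + 38% = 91%.
By parent–child attribution (R1), Yuki Tanaka is treated as owning Farrukh Tanaka's 61% interest in Granite Partners LP.
Chain via Copperline Capital LLC → Clearview Foods Inc. (R2): 57% × 16% × 12% = 1.0944% of Talon Shipping BV.
Chain via Cobalt Textiles S.p.A. → Stonebridge Media Ltd (R2): 91% × 66% × 19% = 11.4114% of Talon Shipping BV.
Direct interest in Talon Shipping BV: 26%.
Chain via Granite Partners LP → Vantage Trust (R2): 61% × 58% × 33% = 11.6754% of Talon Shipping BV.
Aggregating (R3): 1.0944% + 11.4114% + 26% + 11.6754% = 50.1812%.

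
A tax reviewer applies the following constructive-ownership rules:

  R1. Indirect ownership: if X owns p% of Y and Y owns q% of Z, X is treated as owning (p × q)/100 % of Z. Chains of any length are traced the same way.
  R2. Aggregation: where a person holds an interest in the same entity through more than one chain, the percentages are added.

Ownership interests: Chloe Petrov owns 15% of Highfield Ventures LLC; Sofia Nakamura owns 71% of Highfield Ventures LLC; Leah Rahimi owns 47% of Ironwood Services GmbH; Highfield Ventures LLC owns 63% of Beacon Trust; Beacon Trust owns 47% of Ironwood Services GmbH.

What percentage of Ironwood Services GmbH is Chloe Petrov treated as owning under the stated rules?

4.4415%

Chain via Highfield Ventures LLC → Beacon Trust (R1): 15% × 63% × 47% = 4.4415% of Ironwood Services GmbH.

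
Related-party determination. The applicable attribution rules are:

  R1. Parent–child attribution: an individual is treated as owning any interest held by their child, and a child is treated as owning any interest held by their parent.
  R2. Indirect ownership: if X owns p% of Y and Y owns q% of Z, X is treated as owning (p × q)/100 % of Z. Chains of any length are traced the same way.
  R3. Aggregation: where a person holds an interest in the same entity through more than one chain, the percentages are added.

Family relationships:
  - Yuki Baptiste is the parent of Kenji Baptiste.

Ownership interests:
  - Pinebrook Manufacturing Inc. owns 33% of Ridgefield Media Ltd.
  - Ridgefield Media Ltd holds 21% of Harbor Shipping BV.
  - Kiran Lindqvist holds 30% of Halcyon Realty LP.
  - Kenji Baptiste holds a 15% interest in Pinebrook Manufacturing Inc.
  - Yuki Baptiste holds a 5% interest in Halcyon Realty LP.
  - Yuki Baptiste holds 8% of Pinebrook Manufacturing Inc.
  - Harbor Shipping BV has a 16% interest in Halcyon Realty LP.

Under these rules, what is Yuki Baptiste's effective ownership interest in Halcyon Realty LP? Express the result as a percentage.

5.255024%

By parent–child attribution (R1), Yuki Baptiste is treated as also owning Kenji Baptiste's interest in Pinebrook Manufacturing Inc, giving 8% + 15% = 23%.
Chain via Pinebrook Manufacturing Inc. → Ridgefield Media Ltd → Harbor Shipping BV (R2): 23% × 33% × 21% × 16% = 0.255024% of Halcyon Realty LP.
Direct interest in Halcyon Realty LP: 5%.
Aggregating (R3): 0.255024% + 5% = 5.255024%.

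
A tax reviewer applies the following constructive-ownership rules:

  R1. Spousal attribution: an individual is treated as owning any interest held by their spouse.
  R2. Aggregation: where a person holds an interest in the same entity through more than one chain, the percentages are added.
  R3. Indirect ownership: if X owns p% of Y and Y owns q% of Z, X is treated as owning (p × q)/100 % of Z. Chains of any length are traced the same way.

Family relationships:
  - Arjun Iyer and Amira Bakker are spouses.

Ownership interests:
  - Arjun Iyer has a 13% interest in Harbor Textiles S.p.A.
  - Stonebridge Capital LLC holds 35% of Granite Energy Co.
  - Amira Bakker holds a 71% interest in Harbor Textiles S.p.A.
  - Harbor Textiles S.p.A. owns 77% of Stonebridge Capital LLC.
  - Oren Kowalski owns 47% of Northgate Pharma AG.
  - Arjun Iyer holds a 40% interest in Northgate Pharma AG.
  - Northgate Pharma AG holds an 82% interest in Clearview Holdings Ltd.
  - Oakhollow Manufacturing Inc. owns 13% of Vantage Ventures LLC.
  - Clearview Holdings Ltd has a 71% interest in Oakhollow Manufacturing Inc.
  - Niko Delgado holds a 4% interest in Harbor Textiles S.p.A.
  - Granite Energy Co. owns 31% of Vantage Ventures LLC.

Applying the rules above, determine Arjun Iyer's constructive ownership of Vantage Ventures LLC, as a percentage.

10.04522%

By spousal attribution (R1), Arjun Iyer is treated as also owning Amira Bakker's interest in Harbor Textiles S.p.A, giving 13% + 71% = 84%.
Chain via Harbor Textiles S.p.A. → Stonebridge Capital LLC → Granite Energy Co. (R3): 84% × 77% × 35% × 31% = 7.01778% of Vantage Ventures LLC.
Chain via Northgate Pharma AG → Clearview Holdings Ltd → Oakhollow Manufacturing Inc. (R3): 40% × 82% × 71% × 13% = 3.02744% of Vantage Ventures LLC.
Aggregating (R2): 7.01778% + 3.02744% = 10.04522%.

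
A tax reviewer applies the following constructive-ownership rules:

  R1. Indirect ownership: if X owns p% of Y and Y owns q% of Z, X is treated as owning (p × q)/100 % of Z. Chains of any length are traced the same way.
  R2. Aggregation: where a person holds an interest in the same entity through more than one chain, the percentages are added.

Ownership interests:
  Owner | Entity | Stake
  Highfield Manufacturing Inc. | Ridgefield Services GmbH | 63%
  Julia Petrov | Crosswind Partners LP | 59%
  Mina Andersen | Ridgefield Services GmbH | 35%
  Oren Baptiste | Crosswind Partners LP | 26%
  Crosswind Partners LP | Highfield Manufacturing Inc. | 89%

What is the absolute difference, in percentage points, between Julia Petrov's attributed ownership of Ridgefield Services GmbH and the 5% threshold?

Chain via Crosswind Partners LP → Highfield Manufacturing Inc. (R1): 59% × 89% × 63% = 33.0813% of Ridgefield Services GmbH.
33.0813% exceeds the 5% threshold by 28.0813 percentage points.

28.0813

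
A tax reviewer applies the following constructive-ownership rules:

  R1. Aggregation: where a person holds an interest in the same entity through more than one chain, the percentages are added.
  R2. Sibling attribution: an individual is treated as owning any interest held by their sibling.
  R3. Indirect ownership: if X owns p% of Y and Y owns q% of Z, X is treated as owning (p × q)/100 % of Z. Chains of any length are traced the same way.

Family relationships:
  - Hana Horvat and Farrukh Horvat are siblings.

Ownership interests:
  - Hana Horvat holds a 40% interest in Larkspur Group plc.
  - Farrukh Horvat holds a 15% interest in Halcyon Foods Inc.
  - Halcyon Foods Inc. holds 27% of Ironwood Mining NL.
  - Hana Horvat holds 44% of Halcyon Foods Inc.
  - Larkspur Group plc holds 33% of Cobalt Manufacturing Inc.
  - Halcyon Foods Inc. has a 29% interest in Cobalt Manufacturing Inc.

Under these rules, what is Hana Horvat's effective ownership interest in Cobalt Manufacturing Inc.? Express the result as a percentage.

30.31%

By sibling attribution (R2), Hana Horvat is treated as also owning Farrukh Horvat's interest in Halcyon Foods Inc, giving 44% + 15% = 59%.
Chain via Halcyon Foods Inc. (R3): 59% × 29% = 17.11% of Cobalt Manufacturing Inc.
Chain via Larkspur Group plc (R3): 40% × 33% = 13.2% of Cobalt Manufacturing Inc.
Aggregating (R1): 17.11% + 13.2% = 30.31%.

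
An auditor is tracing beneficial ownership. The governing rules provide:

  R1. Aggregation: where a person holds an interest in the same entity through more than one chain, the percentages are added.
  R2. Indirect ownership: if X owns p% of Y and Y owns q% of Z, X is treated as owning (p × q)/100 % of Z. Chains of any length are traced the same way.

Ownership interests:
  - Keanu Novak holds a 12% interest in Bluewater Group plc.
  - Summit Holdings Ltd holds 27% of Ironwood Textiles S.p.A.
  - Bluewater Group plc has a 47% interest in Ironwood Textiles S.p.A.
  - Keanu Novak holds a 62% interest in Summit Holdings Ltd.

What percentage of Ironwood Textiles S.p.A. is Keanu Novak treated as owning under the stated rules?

22.38%

Chain via Summit Holdings Ltd (R2): 62% × 27% = 16.74% of Ironwood Textiles S.p.A.
Chain via Bluewater Group plc (R2): 12% × 47% = 5.64% of Ironwood Textiles S.p.A.
Aggregating (R1): 16.74% + 5.64% = 22.38%.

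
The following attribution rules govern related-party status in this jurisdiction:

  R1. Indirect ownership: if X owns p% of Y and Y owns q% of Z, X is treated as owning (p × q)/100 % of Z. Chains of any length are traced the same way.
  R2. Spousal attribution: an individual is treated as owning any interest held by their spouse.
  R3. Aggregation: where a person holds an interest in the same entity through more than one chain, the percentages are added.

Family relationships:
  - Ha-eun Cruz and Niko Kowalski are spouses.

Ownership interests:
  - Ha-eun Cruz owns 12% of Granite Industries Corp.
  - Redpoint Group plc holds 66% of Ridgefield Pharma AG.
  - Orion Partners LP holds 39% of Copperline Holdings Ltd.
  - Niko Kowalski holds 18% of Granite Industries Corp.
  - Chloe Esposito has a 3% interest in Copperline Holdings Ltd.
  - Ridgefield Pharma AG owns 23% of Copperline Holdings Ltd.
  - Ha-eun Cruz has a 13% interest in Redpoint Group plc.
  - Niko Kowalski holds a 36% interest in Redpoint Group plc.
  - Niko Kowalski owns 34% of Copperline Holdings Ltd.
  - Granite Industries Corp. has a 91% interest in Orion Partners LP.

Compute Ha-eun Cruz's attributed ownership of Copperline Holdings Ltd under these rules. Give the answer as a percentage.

52.0852%

By spousal attribution (R2), Ha-eun Cruz is treated as also owning Niko Kowalski's interest in Granite Industries Corp, giving 12% + 18% = 30%.
By spousal attribution (R2), Ha-eun Cruz is treated as also owning Niko Kowalski's interest in Redpoint Group plc, giving 13% + 36% = 49%.
By spousal attribution (R2), Ha-eun Cruz is treated as owning Niko Kowalski's 34% interest in Copperline Holdings Ltd.
Chain via Granite Industries Corp. → Orion Partners LP (R1): 30% × 91% × 39% = 10.647% of Copperline Holdings Ltd.
Chain via Redpoint Group plc → Ridgefield Pharma AG (R1): 49% × 66% × 23% = 7.4382% of Copperline Holdings Ltd.
Direct interest in Copperline Holdings Ltd: 34%.
Aggregating (R3): 10.647% + 7.4382% + 34% = 52.0852%.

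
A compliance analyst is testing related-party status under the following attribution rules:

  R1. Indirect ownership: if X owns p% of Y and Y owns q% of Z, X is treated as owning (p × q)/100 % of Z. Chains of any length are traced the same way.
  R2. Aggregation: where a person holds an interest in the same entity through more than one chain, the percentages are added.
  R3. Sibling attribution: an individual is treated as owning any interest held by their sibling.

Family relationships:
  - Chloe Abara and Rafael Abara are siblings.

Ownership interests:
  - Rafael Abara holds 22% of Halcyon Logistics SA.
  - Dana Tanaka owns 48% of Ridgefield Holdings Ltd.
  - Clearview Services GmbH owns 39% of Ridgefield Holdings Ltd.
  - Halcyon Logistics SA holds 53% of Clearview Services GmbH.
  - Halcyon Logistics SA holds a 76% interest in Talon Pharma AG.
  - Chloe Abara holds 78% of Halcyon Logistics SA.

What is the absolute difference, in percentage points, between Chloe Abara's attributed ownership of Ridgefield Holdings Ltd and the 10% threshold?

By sibling attribution (R3), Chloe Abara is treated as also owning Rafael Abara's interest in Halcyon Logistics SA, giving 78% + 22% = 100%.
Chain via Halcyon Logistics SA → Clearview Services GmbH (R1): 100% × 53% × 39% = 20.67% of Ridgefield Holdings Ltd.
20.67% exceeds the 10% threshold by 10.67 percentage points.

10.67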